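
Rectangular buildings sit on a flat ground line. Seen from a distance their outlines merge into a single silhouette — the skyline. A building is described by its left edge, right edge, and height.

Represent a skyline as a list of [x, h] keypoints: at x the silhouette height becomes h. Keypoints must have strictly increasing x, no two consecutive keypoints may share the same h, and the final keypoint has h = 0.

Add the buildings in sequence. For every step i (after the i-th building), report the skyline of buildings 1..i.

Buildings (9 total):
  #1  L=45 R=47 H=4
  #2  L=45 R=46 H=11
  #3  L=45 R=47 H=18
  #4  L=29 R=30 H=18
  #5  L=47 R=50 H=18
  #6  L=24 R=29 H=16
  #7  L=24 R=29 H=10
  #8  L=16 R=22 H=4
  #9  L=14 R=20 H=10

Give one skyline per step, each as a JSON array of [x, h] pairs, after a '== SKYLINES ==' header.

== SKYLINES ==
[[45,4],[47,0]]
[[45,11],[46,4],[47,0]]
[[45,18],[47,0]]
[[29,18],[30,0],[45,18],[47,0]]
[[29,18],[30,0],[45,18],[50,0]]
[[24,16],[29,18],[30,0],[45,18],[50,0]]
[[24,16],[29,18],[30,0],[45,18],[50,0]]
[[16,4],[22,0],[24,16],[29,18],[30,0],[45,18],[50,0]]
[[14,10],[20,4],[22,0],[24,16],[29,18],[30,0],[45,18],[50,0]]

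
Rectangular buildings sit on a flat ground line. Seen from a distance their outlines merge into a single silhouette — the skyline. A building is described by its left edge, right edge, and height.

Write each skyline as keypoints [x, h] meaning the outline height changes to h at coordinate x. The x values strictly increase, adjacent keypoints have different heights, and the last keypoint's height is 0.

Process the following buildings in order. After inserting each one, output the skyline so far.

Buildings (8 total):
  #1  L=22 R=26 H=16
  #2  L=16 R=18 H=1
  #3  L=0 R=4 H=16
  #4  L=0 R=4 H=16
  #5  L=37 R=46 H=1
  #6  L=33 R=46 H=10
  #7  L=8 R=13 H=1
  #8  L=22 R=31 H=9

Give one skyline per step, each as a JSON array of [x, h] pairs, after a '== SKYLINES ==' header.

== SKYLINES ==
[[22,16],[26,0]]
[[16,1],[18,0],[22,16],[26,0]]
[[0,16],[4,0],[16,1],[18,0],[22,16],[26,0]]
[[0,16],[4,0],[16,1],[18,0],[22,16],[26,0]]
[[0,16],[4,0],[16,1],[18,0],[22,16],[26,0],[37,1],[46,0]]
[[0,16],[4,0],[16,1],[18,0],[22,16],[26,0],[33,10],[46,0]]
[[0,16],[4,0],[8,1],[13,0],[16,1],[18,0],[22,16],[26,0],[33,10],[46,0]]
[[0,16],[4,0],[8,1],[13,0],[16,1],[18,0],[22,16],[26,9],[31,0],[33,10],[46,0]]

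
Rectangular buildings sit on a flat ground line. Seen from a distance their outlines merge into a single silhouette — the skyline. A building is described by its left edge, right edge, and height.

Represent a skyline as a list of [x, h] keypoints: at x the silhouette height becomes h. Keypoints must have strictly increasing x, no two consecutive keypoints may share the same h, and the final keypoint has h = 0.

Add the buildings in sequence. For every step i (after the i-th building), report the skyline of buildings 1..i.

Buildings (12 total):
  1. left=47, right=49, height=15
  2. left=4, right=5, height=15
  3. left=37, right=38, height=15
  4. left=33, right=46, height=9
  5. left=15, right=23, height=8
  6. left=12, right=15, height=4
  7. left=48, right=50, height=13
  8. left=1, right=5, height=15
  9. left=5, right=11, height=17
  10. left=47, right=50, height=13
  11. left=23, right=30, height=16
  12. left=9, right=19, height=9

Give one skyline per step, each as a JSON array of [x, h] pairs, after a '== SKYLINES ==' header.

== SKYLINES ==
[[47,15],[49,0]]
[[4,15],[5,0],[47,15],[49,0]]
[[4,15],[5,0],[37,15],[38,0],[47,15],[49,0]]
[[4,15],[5,0],[33,9],[37,15],[38,9],[46,0],[47,15],[49,0]]
[[4,15],[5,0],[15,8],[23,0],[33,9],[37,15],[38,9],[46,0],[47,15],[49,0]]
[[4,15],[5,0],[12,4],[15,8],[23,0],[33,9],[37,15],[38,9],[46,0],[47,15],[49,0]]
[[4,15],[5,0],[12,4],[15,8],[23,0],[33,9],[37,15],[38,9],[46,0],[47,15],[49,13],[50,0]]
[[1,15],[5,0],[12,4],[15,8],[23,0],[33,9],[37,15],[38,9],[46,0],[47,15],[49,13],[50,0]]
[[1,15],[5,17],[11,0],[12,4],[15,8],[23,0],[33,9],[37,15],[38,9],[46,0],[47,15],[49,13],[50,0]]
[[1,15],[5,17],[11,0],[12,4],[15,8],[23,0],[33,9],[37,15],[38,9],[46,0],[47,15],[49,13],[50,0]]
[[1,15],[5,17],[11,0],[12,4],[15,8],[23,16],[30,0],[33,9],[37,15],[38,9],[46,0],[47,15],[49,13],[50,0]]
[[1,15],[5,17],[11,9],[19,8],[23,16],[30,0],[33,9],[37,15],[38,9],[46,0],[47,15],[49,13],[50,0]]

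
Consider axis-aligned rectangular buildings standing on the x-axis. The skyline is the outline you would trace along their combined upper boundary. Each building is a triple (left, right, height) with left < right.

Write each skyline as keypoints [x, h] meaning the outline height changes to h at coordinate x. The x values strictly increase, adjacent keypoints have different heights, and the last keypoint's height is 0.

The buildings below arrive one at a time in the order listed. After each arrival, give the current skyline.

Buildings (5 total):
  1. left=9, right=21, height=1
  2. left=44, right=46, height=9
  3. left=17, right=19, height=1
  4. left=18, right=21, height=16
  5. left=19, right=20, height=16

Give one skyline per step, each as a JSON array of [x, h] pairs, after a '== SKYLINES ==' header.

== SKYLINES ==
[[9,1],[21,0]]
[[9,1],[21,0],[44,9],[46,0]]
[[9,1],[21,0],[44,9],[46,0]]
[[9,1],[18,16],[21,0],[44,9],[46,0]]
[[9,1],[18,16],[21,0],[44,9],[46,0]]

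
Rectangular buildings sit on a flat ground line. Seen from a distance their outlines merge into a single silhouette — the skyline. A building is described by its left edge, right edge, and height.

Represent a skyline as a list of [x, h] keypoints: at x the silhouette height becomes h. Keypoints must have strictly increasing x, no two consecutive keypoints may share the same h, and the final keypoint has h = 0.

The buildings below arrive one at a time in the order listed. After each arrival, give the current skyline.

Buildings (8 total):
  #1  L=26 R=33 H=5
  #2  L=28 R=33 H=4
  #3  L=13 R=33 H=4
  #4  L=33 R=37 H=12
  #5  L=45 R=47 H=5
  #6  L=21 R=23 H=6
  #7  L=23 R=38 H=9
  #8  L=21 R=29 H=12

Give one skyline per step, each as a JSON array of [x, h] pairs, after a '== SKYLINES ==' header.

== SKYLINES ==
[[26,5],[33,0]]
[[26,5],[33,0]]
[[13,4],[26,5],[33,0]]
[[13,4],[26,5],[33,12],[37,0]]
[[13,4],[26,5],[33,12],[37,0],[45,5],[47,0]]
[[13,4],[21,6],[23,4],[26,5],[33,12],[37,0],[45,5],[47,0]]
[[13,4],[21,6],[23,9],[33,12],[37,9],[38,0],[45,5],[47,0]]
[[13,4],[21,12],[29,9],[33,12],[37,9],[38,0],[45,5],[47,0]]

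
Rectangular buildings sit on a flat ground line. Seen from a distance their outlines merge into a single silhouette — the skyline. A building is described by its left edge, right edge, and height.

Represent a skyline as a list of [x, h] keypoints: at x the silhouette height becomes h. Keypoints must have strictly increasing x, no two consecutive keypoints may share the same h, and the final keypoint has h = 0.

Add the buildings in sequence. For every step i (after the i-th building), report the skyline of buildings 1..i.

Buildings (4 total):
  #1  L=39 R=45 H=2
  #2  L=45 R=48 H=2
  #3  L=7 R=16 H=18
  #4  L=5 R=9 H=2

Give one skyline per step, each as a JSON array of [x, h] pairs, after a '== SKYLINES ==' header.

== SKYLINES ==
[[39,2],[45,0]]
[[39,2],[48,0]]
[[7,18],[16,0],[39,2],[48,0]]
[[5,2],[7,18],[16,0],[39,2],[48,0]]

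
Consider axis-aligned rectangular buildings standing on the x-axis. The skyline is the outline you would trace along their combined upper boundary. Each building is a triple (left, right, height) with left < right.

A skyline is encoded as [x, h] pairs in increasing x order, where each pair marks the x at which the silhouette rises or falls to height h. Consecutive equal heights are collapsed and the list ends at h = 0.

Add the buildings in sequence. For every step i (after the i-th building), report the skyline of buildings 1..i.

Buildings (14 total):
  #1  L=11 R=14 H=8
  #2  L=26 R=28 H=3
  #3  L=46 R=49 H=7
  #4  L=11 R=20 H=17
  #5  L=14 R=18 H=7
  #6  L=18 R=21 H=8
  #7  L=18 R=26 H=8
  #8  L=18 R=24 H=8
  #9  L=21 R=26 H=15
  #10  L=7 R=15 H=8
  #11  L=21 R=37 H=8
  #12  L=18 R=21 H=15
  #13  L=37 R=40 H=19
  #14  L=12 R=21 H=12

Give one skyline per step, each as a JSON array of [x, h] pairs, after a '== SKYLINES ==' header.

== SKYLINES ==
[[11,8],[14,0]]
[[11,8],[14,0],[26,3],[28,0]]
[[11,8],[14,0],[26,3],[28,0],[46,7],[49,0]]
[[11,17],[20,0],[26,3],[28,0],[46,7],[49,0]]
[[11,17],[20,0],[26,3],[28,0],[46,7],[49,0]]
[[11,17],[20,8],[21,0],[26,3],[28,0],[46,7],[49,0]]
[[11,17],[20,8],[26,3],[28,0],[46,7],[49,0]]
[[11,17],[20,8],[26,3],[28,0],[46,7],[49,0]]
[[11,17],[20,8],[21,15],[26,3],[28,0],[46,7],[49,0]]
[[7,8],[11,17],[20,8],[21,15],[26,3],[28,0],[46,7],[49,0]]
[[7,8],[11,17],[20,8],[21,15],[26,8],[37,0],[46,7],[49,0]]
[[7,8],[11,17],[20,15],[26,8],[37,0],[46,7],[49,0]]
[[7,8],[11,17],[20,15],[26,8],[37,19],[40,0],[46,7],[49,0]]
[[7,8],[11,17],[20,15],[26,8],[37,19],[40,0],[46,7],[49,0]]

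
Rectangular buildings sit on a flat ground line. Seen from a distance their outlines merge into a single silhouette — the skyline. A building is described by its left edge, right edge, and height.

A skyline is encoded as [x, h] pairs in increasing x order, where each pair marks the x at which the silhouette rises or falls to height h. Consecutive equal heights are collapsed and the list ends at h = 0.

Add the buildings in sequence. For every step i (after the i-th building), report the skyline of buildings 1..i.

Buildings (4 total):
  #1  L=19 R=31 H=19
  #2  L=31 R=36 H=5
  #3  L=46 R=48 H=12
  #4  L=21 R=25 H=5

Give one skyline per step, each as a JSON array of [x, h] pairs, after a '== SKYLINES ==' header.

== SKYLINES ==
[[19,19],[31,0]]
[[19,19],[31,5],[36,0]]
[[19,19],[31,5],[36,0],[46,12],[48,0]]
[[19,19],[31,5],[36,0],[46,12],[48,0]]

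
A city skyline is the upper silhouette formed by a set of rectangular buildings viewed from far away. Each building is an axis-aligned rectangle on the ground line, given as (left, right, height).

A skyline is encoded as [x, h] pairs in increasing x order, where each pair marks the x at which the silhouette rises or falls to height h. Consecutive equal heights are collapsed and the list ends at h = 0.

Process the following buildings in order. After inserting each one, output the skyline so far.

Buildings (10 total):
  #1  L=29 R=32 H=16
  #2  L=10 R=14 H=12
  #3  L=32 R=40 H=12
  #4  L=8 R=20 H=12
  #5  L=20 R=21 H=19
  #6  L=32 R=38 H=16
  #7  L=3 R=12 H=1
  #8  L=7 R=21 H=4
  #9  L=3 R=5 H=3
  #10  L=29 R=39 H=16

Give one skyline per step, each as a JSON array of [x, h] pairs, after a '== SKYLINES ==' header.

== SKYLINES ==
[[29,16],[32,0]]
[[10,12],[14,0],[29,16],[32,0]]
[[10,12],[14,0],[29,16],[32,12],[40,0]]
[[8,12],[20,0],[29,16],[32,12],[40,0]]
[[8,12],[20,19],[21,0],[29,16],[32,12],[40,0]]
[[8,12],[20,19],[21,0],[29,16],[38,12],[40,0]]
[[3,1],[8,12],[20,19],[21,0],[29,16],[38,12],[40,0]]
[[3,1],[7,4],[8,12],[20,19],[21,0],[29,16],[38,12],[40,0]]
[[3,3],[5,1],[7,4],[8,12],[20,19],[21,0],[29,16],[38,12],[40,0]]
[[3,3],[5,1],[7,4],[8,12],[20,19],[21,0],[29,16],[39,12],[40,0]]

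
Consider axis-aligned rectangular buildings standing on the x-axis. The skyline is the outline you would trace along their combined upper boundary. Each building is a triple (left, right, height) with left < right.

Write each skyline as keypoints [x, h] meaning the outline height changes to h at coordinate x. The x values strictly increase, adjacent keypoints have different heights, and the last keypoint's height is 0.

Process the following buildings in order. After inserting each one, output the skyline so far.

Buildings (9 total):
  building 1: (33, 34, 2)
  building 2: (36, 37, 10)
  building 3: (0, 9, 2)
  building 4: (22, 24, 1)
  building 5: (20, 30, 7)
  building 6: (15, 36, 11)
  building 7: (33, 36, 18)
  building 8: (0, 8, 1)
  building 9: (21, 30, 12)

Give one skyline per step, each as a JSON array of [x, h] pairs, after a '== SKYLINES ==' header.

== SKYLINES ==
[[33,2],[34,0]]
[[33,2],[34,0],[36,10],[37,0]]
[[0,2],[9,0],[33,2],[34,0],[36,10],[37,0]]
[[0,2],[9,0],[22,1],[24,0],[33,2],[34,0],[36,10],[37,0]]
[[0,2],[9,0],[20,7],[30,0],[33,2],[34,0],[36,10],[37,0]]
[[0,2],[9,0],[15,11],[36,10],[37,0]]
[[0,2],[9,0],[15,11],[33,18],[36,10],[37,0]]
[[0,2],[9,0],[15,11],[33,18],[36,10],[37,0]]
[[0,2],[9,0],[15,11],[21,12],[30,11],[33,18],[36,10],[37,0]]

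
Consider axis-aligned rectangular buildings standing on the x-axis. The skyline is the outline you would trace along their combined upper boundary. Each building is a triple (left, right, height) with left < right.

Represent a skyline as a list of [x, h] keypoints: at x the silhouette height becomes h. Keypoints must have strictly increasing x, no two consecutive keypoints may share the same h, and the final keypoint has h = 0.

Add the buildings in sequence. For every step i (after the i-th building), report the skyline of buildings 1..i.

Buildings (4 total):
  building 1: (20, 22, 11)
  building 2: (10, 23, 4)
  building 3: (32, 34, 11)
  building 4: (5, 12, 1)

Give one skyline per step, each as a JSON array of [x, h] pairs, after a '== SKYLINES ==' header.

== SKYLINES ==
[[20,11],[22,0]]
[[10,4],[20,11],[22,4],[23,0]]
[[10,4],[20,11],[22,4],[23,0],[32,11],[34,0]]
[[5,1],[10,4],[20,11],[22,4],[23,0],[32,11],[34,0]]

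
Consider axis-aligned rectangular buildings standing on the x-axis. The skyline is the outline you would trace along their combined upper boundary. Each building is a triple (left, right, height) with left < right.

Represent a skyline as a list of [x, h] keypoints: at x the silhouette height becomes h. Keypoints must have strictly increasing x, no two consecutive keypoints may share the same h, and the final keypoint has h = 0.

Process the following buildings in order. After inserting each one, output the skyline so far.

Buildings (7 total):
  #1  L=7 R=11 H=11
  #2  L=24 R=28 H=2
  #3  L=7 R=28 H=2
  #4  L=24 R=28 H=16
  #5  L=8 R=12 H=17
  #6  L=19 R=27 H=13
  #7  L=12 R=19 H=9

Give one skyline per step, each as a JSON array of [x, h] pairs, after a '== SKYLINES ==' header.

== SKYLINES ==
[[7,11],[11,0]]
[[7,11],[11,0],[24,2],[28,0]]
[[7,11],[11,2],[28,0]]
[[7,11],[11,2],[24,16],[28,0]]
[[7,11],[8,17],[12,2],[24,16],[28,0]]
[[7,11],[8,17],[12,2],[19,13],[24,16],[28,0]]
[[7,11],[8,17],[12,9],[19,13],[24,16],[28,0]]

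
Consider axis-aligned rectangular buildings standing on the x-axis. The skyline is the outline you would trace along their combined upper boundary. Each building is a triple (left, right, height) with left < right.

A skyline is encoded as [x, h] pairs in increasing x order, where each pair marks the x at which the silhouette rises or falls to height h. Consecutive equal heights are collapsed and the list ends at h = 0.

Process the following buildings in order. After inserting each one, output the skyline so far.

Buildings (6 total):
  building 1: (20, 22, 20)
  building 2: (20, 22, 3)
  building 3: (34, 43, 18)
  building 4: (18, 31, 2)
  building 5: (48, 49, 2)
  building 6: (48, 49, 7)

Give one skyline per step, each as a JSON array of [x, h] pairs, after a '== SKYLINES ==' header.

== SKYLINES ==
[[20,20],[22,0]]
[[20,20],[22,0]]
[[20,20],[22,0],[34,18],[43,0]]
[[18,2],[20,20],[22,2],[31,0],[34,18],[43,0]]
[[18,2],[20,20],[22,2],[31,0],[34,18],[43,0],[48,2],[49,0]]
[[18,2],[20,20],[22,2],[31,0],[34,18],[43,0],[48,7],[49,0]]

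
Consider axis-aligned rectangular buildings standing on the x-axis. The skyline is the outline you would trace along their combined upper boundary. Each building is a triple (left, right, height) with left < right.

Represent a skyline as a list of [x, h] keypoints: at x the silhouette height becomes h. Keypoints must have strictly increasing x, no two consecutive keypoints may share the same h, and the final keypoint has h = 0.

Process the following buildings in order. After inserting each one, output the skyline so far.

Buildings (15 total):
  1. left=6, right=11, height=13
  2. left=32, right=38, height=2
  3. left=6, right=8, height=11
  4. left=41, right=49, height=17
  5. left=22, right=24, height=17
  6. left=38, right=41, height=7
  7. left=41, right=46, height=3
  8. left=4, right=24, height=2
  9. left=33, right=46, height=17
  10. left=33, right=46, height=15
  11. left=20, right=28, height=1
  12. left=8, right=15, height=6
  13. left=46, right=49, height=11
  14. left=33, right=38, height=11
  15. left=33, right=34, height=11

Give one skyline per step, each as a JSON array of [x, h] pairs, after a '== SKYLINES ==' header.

== SKYLINES ==
[[6,13],[11,0]]
[[6,13],[11,0],[32,2],[38,0]]
[[6,13],[11,0],[32,2],[38,0]]
[[6,13],[11,0],[32,2],[38,0],[41,17],[49,0]]
[[6,13],[11,0],[22,17],[24,0],[32,2],[38,0],[41,17],[49,0]]
[[6,13],[11,0],[22,17],[24,0],[32,2],[38,7],[41,17],[49,0]]
[[6,13],[11,0],[22,17],[24,0],[32,2],[38,7],[41,17],[49,0]]
[[4,2],[6,13],[11,2],[22,17],[24,0],[32,2],[38,7],[41,17],[49,0]]
[[4,2],[6,13],[11,2],[22,17],[24,0],[32,2],[33,17],[49,0]]
[[4,2],[6,13],[11,2],[22,17],[24,0],[32,2],[33,17],[49,0]]
[[4,2],[6,13],[11,2],[22,17],[24,1],[28,0],[32,2],[33,17],[49,0]]
[[4,2],[6,13],[11,6],[15,2],[22,17],[24,1],[28,0],[32,2],[33,17],[49,0]]
[[4,2],[6,13],[11,6],[15,2],[22,17],[24,1],[28,0],[32,2],[33,17],[49,0]]
[[4,2],[6,13],[11,6],[15,2],[22,17],[24,1],[28,0],[32,2],[33,17],[49,0]]
[[4,2],[6,13],[11,6],[15,2],[22,17],[24,1],[28,0],[32,2],[33,17],[49,0]]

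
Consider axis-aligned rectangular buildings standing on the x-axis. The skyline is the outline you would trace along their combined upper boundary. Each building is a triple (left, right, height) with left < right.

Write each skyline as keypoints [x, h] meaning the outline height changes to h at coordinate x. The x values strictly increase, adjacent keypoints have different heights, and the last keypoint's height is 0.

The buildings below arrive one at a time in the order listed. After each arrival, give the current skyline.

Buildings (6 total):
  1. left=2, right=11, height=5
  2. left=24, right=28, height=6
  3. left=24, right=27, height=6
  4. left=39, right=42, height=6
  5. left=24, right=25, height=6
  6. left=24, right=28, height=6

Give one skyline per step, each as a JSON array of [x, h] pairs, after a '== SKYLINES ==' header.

== SKYLINES ==
[[2,5],[11,0]]
[[2,5],[11,0],[24,6],[28,0]]
[[2,5],[11,0],[24,6],[28,0]]
[[2,5],[11,0],[24,6],[28,0],[39,6],[42,0]]
[[2,5],[11,0],[24,6],[28,0],[39,6],[42,0]]
[[2,5],[11,0],[24,6],[28,0],[39,6],[42,0]]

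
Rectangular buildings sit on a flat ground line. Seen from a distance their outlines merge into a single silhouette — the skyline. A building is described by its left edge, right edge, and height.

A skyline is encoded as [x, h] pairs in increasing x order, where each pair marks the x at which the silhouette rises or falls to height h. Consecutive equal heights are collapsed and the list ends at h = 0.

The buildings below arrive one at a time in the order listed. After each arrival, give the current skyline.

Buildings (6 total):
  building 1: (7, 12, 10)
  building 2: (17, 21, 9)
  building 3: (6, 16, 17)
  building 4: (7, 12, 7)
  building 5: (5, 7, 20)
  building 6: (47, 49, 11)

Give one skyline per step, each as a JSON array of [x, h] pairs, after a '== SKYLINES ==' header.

== SKYLINES ==
[[7,10],[12,0]]
[[7,10],[12,0],[17,9],[21,0]]
[[6,17],[16,0],[17,9],[21,0]]
[[6,17],[16,0],[17,9],[21,0]]
[[5,20],[7,17],[16,0],[17,9],[21,0]]
[[5,20],[7,17],[16,0],[17,9],[21,0],[47,11],[49,0]]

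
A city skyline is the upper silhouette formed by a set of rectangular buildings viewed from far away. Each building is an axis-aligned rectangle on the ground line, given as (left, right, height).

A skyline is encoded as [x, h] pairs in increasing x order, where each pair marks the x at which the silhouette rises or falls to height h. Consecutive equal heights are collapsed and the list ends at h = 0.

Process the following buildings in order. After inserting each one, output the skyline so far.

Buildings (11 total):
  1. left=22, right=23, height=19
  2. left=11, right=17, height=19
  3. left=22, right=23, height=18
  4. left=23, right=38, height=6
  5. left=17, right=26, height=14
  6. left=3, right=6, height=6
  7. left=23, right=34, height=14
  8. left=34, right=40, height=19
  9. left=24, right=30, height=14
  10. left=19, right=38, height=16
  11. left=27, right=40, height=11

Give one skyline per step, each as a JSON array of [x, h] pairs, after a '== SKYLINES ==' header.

== SKYLINES ==
[[22,19],[23,0]]
[[11,19],[17,0],[22,19],[23,0]]
[[11,19],[17,0],[22,19],[23,0]]
[[11,19],[17,0],[22,19],[23,6],[38,0]]
[[11,19],[17,14],[22,19],[23,14],[26,6],[38,0]]
[[3,6],[6,0],[11,19],[17,14],[22,19],[23,14],[26,6],[38,0]]
[[3,6],[6,0],[11,19],[17,14],[22,19],[23,14],[34,6],[38,0]]
[[3,6],[6,0],[11,19],[17,14],[22,19],[23,14],[34,19],[40,0]]
[[3,6],[6,0],[11,19],[17,14],[22,19],[23,14],[34,19],[40,0]]
[[3,6],[6,0],[11,19],[17,14],[19,16],[22,19],[23,16],[34,19],[40,0]]
[[3,6],[6,0],[11,19],[17,14],[19,16],[22,19],[23,16],[34,19],[40,0]]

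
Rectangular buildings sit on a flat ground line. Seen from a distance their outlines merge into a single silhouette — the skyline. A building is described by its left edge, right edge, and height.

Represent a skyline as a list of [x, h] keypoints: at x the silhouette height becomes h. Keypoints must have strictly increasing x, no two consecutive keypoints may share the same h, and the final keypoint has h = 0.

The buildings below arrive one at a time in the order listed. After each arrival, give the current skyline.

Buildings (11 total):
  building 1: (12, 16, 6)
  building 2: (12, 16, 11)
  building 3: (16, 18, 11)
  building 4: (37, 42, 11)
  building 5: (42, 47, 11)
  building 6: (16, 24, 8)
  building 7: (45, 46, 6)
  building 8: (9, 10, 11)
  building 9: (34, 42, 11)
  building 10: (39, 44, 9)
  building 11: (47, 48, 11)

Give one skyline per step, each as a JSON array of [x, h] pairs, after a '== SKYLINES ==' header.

== SKYLINES ==
[[12,6],[16,0]]
[[12,11],[16,0]]
[[12,11],[18,0]]
[[12,11],[18,0],[37,11],[42,0]]
[[12,11],[18,0],[37,11],[47,0]]
[[12,11],[18,8],[24,0],[37,11],[47,0]]
[[12,11],[18,8],[24,0],[37,11],[47,0]]
[[9,11],[10,0],[12,11],[18,8],[24,0],[37,11],[47,0]]
[[9,11],[10,0],[12,11],[18,8],[24,0],[34,11],[47,0]]
[[9,11],[10,0],[12,11],[18,8],[24,0],[34,11],[47,0]]
[[9,11],[10,0],[12,11],[18,8],[24,0],[34,11],[48,0]]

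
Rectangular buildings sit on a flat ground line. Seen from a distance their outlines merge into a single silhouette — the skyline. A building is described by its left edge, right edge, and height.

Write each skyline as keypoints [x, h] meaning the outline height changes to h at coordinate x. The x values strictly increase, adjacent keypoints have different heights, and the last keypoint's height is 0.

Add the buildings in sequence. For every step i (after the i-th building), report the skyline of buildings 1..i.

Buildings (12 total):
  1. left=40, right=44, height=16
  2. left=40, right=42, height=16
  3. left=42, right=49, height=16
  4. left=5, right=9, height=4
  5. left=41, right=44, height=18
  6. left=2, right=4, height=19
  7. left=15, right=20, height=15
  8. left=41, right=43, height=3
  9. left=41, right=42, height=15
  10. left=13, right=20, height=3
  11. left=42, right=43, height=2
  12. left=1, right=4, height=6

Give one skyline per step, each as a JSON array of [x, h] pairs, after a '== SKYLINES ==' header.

== SKYLINES ==
[[40,16],[44,0]]
[[40,16],[44,0]]
[[40,16],[49,0]]
[[5,4],[9,0],[40,16],[49,0]]
[[5,4],[9,0],[40,16],[41,18],[44,16],[49,0]]
[[2,19],[4,0],[5,4],[9,0],[40,16],[41,18],[44,16],[49,0]]
[[2,19],[4,0],[5,4],[9,0],[15,15],[20,0],[40,16],[41,18],[44,16],[49,0]]
[[2,19],[4,0],[5,4],[9,0],[15,15],[20,0],[40,16],[41,18],[44,16],[49,0]]
[[2,19],[4,0],[5,4],[9,0],[15,15],[20,0],[40,16],[41,18],[44,16],[49,0]]
[[2,19],[4,0],[5,4],[9,0],[13,3],[15,15],[20,0],[40,16],[41,18],[44,16],[49,0]]
[[2,19],[4,0],[5,4],[9,0],[13,3],[15,15],[20,0],[40,16],[41,18],[44,16],[49,0]]
[[1,6],[2,19],[4,0],[5,4],[9,0],[13,3],[15,15],[20,0],[40,16],[41,18],[44,16],[49,0]]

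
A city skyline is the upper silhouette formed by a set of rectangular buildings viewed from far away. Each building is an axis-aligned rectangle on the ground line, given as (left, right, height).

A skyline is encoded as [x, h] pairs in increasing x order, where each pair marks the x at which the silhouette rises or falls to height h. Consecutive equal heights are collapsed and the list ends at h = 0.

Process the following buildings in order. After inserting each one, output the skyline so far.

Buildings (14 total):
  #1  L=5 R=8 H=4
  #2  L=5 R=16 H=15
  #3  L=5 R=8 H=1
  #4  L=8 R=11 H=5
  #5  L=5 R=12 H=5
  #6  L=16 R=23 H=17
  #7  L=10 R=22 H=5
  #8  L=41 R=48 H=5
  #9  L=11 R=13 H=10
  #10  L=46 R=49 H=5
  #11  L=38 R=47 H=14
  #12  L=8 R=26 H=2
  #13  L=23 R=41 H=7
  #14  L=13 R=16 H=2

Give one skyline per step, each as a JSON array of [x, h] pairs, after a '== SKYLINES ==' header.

== SKYLINES ==
[[5,4],[8,0]]
[[5,15],[16,0]]
[[5,15],[16,0]]
[[5,15],[16,0]]
[[5,15],[16,0]]
[[5,15],[16,17],[23,0]]
[[5,15],[16,17],[23,0]]
[[5,15],[16,17],[23,0],[41,5],[48,0]]
[[5,15],[16,17],[23,0],[41,5],[48,0]]
[[5,15],[16,17],[23,0],[41,5],[49,0]]
[[5,15],[16,17],[23,0],[38,14],[47,5],[49,0]]
[[5,15],[16,17],[23,2],[26,0],[38,14],[47,5],[49,0]]
[[5,15],[16,17],[23,7],[38,14],[47,5],[49,0]]
[[5,15],[16,17],[23,7],[38,14],[47,5],[49,0]]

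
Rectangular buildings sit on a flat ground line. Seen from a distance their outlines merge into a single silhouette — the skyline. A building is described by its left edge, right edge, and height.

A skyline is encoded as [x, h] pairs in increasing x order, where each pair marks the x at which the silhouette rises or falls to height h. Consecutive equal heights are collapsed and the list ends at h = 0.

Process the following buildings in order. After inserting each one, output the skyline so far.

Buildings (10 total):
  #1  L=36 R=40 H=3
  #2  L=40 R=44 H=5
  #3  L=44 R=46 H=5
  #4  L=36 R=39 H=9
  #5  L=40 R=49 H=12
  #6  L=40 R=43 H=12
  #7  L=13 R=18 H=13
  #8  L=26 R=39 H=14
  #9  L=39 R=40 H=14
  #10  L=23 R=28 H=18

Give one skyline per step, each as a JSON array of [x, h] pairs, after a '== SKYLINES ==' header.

== SKYLINES ==
[[36,3],[40,0]]
[[36,3],[40,5],[44,0]]
[[36,3],[40,5],[46,0]]
[[36,9],[39,3],[40,5],[46,0]]
[[36,9],[39,3],[40,12],[49,0]]
[[36,9],[39,3],[40,12],[49,0]]
[[13,13],[18,0],[36,9],[39,3],[40,12],[49,0]]
[[13,13],[18,0],[26,14],[39,3],[40,12],[49,0]]
[[13,13],[18,0],[26,14],[40,12],[49,0]]
[[13,13],[18,0],[23,18],[28,14],[40,12],[49,0]]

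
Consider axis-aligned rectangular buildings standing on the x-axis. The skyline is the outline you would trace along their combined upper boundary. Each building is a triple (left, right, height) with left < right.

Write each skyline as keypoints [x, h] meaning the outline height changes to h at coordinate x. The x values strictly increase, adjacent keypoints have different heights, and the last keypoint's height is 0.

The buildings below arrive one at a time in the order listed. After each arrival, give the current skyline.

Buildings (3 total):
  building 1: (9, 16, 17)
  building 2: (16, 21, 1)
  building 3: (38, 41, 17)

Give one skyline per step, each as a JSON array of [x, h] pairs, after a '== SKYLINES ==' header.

== SKYLINES ==
[[9,17],[16,0]]
[[9,17],[16,1],[21,0]]
[[9,17],[16,1],[21,0],[38,17],[41,0]]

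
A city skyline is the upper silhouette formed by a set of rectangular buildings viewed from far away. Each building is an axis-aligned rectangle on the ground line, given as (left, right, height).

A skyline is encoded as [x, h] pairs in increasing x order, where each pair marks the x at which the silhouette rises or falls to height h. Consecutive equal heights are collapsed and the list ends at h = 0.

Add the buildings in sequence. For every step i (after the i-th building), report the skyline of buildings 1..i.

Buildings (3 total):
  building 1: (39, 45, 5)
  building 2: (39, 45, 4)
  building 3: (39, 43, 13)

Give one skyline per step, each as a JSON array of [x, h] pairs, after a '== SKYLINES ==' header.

== SKYLINES ==
[[39,5],[45,0]]
[[39,5],[45,0]]
[[39,13],[43,5],[45,0]]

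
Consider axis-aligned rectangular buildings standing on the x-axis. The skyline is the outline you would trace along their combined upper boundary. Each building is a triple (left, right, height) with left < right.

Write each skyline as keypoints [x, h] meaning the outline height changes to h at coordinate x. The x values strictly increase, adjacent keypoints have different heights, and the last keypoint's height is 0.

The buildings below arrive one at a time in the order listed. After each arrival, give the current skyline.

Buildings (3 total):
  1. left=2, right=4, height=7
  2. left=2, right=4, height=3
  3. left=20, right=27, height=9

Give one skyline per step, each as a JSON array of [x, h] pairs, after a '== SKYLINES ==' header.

== SKYLINES ==
[[2,7],[4,0]]
[[2,7],[4,0]]
[[2,7],[4,0],[20,9],[27,0]]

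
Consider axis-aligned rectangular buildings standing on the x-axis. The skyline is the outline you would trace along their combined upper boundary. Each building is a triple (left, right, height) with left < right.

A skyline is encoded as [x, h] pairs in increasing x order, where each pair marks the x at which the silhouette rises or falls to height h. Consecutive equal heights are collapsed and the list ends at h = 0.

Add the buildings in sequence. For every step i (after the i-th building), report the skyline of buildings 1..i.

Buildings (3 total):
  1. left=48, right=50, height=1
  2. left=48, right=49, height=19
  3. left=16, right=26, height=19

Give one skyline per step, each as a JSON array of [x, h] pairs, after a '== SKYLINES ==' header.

== SKYLINES ==
[[48,1],[50,0]]
[[48,19],[49,1],[50,0]]
[[16,19],[26,0],[48,19],[49,1],[50,0]]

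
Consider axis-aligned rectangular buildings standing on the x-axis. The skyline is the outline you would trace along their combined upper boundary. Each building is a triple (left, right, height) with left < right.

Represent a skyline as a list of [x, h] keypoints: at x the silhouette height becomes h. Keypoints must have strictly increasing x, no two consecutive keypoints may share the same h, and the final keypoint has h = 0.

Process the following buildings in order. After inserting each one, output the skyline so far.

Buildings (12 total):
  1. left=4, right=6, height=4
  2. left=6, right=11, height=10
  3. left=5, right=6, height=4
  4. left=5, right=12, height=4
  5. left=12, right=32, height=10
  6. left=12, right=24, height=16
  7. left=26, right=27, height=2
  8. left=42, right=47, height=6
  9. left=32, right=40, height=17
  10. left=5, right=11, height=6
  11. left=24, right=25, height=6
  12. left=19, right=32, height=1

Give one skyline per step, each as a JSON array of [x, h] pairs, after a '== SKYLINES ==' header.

== SKYLINES ==
[[4,4],[6,0]]
[[4,4],[6,10],[11,0]]
[[4,4],[6,10],[11,0]]
[[4,4],[6,10],[11,4],[12,0]]
[[4,4],[6,10],[11,4],[12,10],[32,0]]
[[4,4],[6,10],[11,4],[12,16],[24,10],[32,0]]
[[4,4],[6,10],[11,4],[12,16],[24,10],[32,0]]
[[4,4],[6,10],[11,4],[12,16],[24,10],[32,0],[42,6],[47,0]]
[[4,4],[6,10],[11,4],[12,16],[24,10],[32,17],[40,0],[42,6],[47,0]]
[[4,4],[5,6],[6,10],[11,4],[12,16],[24,10],[32,17],[40,0],[42,6],[47,0]]
[[4,4],[5,6],[6,10],[11,4],[12,16],[24,10],[32,17],[40,0],[42,6],[47,0]]
[[4,4],[5,6],[6,10],[11,4],[12,16],[24,10],[32,17],[40,0],[42,6],[47,0]]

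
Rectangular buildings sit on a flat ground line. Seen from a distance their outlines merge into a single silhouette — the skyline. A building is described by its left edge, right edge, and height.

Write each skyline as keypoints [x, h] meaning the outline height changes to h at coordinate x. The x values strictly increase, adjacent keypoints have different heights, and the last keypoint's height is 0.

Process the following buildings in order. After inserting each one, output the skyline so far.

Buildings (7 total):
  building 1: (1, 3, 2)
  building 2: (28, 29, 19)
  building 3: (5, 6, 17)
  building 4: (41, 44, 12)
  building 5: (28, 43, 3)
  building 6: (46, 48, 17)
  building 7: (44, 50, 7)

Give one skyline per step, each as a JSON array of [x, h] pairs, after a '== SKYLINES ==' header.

== SKYLINES ==
[[1,2],[3,0]]
[[1,2],[3,0],[28,19],[29,0]]
[[1,2],[3,0],[5,17],[6,0],[28,19],[29,0]]
[[1,2],[3,0],[5,17],[6,0],[28,19],[29,0],[41,12],[44,0]]
[[1,2],[3,0],[5,17],[6,0],[28,19],[29,3],[41,12],[44,0]]
[[1,2],[3,0],[5,17],[6,0],[28,19],[29,3],[41,12],[44,0],[46,17],[48,0]]
[[1,2],[3,0],[5,17],[6,0],[28,19],[29,3],[41,12],[44,7],[46,17],[48,7],[50,0]]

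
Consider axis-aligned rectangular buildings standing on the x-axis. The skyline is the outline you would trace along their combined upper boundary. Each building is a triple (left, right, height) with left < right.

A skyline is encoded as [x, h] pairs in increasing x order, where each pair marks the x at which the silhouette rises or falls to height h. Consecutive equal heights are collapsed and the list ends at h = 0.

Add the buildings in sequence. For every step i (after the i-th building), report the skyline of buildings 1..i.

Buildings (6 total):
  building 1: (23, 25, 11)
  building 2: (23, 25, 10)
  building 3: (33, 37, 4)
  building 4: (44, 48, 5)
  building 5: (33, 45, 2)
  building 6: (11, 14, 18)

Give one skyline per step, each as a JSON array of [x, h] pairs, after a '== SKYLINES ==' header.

== SKYLINES ==
[[23,11],[25,0]]
[[23,11],[25,0]]
[[23,11],[25,0],[33,4],[37,0]]
[[23,11],[25,0],[33,4],[37,0],[44,5],[48,0]]
[[23,11],[25,0],[33,4],[37,2],[44,5],[48,0]]
[[11,18],[14,0],[23,11],[25,0],[33,4],[37,2],[44,5],[48,0]]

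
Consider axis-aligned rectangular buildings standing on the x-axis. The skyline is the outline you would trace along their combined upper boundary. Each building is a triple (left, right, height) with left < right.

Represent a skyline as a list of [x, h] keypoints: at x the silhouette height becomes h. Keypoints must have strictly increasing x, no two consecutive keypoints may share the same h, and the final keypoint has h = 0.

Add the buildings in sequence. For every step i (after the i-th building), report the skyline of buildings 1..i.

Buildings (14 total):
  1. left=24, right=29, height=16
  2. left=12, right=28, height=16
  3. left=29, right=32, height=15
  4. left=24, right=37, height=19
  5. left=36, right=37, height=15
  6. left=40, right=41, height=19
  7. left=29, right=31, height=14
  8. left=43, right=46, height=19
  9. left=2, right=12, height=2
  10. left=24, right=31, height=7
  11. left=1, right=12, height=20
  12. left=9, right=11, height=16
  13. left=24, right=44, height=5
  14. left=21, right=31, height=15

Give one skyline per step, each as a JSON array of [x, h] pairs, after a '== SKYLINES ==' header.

== SKYLINES ==
[[24,16],[29,0]]
[[12,16],[29,0]]
[[12,16],[29,15],[32,0]]
[[12,16],[24,19],[37,0]]
[[12,16],[24,19],[37,0]]
[[12,16],[24,19],[37,0],[40,19],[41,0]]
[[12,16],[24,19],[37,0],[40,19],[41,0]]
[[12,16],[24,19],[37,0],[40,19],[41,0],[43,19],[46,0]]
[[2,2],[12,16],[24,19],[37,0],[40,19],[41,0],[43,19],[46,0]]
[[2,2],[12,16],[24,19],[37,0],[40,19],[41,0],[43,19],[46,0]]
[[1,20],[12,16],[24,19],[37,0],[40,19],[41,0],[43,19],[46,0]]
[[1,20],[12,16],[24,19],[37,0],[40,19],[41,0],[43,19],[46,0]]
[[1,20],[12,16],[24,19],[37,5],[40,19],[41,5],[43,19],[46,0]]
[[1,20],[12,16],[24,19],[37,5],[40,19],[41,5],[43,19],[46,0]]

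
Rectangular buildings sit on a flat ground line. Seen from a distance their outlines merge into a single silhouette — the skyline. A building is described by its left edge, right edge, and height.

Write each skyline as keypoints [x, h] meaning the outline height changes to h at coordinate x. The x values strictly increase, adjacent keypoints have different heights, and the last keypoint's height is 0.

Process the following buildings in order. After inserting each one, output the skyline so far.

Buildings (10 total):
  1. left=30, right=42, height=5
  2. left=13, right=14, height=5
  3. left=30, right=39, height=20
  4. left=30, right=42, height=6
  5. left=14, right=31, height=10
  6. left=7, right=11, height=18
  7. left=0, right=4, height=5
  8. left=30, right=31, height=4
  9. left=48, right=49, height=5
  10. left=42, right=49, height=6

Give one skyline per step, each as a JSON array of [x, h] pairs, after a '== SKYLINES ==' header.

== SKYLINES ==
[[30,5],[42,0]]
[[13,5],[14,0],[30,5],[42,0]]
[[13,5],[14,0],[30,20],[39,5],[42,0]]
[[13,5],[14,0],[30,20],[39,6],[42,0]]
[[13,5],[14,10],[30,20],[39,6],[42,0]]
[[7,18],[11,0],[13,5],[14,10],[30,20],[39,6],[42,0]]
[[0,5],[4,0],[7,18],[11,0],[13,5],[14,10],[30,20],[39,6],[42,0]]
[[0,5],[4,0],[7,18],[11,0],[13,5],[14,10],[30,20],[39,6],[42,0]]
[[0,5],[4,0],[7,18],[11,0],[13,5],[14,10],[30,20],[39,6],[42,0],[48,5],[49,0]]
[[0,5],[4,0],[7,18],[11,0],[13,5],[14,10],[30,20],[39,6],[49,0]]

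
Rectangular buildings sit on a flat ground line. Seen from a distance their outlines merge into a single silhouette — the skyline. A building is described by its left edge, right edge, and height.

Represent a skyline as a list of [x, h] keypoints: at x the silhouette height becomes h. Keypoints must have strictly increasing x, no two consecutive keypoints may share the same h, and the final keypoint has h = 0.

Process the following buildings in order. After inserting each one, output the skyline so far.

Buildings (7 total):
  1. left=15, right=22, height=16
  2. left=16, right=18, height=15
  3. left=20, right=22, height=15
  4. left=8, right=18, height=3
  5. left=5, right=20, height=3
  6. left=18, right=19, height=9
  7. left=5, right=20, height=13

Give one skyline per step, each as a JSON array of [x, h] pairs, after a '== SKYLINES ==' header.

== SKYLINES ==
[[15,16],[22,0]]
[[15,16],[22,0]]
[[15,16],[22,0]]
[[8,3],[15,16],[22,0]]
[[5,3],[15,16],[22,0]]
[[5,3],[15,16],[22,0]]
[[5,13],[15,16],[22,0]]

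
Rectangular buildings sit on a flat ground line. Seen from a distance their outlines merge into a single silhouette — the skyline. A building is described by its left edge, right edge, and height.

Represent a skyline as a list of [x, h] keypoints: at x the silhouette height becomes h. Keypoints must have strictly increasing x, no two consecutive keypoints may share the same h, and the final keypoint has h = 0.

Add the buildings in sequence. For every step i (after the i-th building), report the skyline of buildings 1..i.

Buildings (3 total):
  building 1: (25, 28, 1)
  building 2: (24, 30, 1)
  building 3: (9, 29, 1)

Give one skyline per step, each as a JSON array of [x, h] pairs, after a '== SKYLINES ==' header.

== SKYLINES ==
[[25,1],[28,0]]
[[24,1],[30,0]]
[[9,1],[30,0]]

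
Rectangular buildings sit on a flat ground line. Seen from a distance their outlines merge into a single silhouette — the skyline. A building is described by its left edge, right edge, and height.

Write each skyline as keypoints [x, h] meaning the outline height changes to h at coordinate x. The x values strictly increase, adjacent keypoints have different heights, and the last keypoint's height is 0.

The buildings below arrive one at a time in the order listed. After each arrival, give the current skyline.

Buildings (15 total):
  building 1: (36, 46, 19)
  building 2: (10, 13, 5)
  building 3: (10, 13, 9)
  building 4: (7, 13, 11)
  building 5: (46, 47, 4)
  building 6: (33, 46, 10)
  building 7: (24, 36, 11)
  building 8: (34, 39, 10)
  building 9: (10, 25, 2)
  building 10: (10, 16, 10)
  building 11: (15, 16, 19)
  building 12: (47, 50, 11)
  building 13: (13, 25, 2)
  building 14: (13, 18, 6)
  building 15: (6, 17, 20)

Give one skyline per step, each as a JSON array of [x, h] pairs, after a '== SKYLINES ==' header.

== SKYLINES ==
[[36,19],[46,0]]
[[10,5],[13,0],[36,19],[46,0]]
[[10,9],[13,0],[36,19],[46,0]]
[[7,11],[13,0],[36,19],[46,0]]
[[7,11],[13,0],[36,19],[46,4],[47,0]]
[[7,11],[13,0],[33,10],[36,19],[46,4],[47,0]]
[[7,11],[13,0],[24,11],[36,19],[46,4],[47,0]]
[[7,11],[13,0],[24,11],[36,19],[46,4],[47,0]]
[[7,11],[13,2],[24,11],[36,19],[46,4],[47,0]]
[[7,11],[13,10],[16,2],[24,11],[36,19],[46,4],[47,0]]
[[7,11],[13,10],[15,19],[16,2],[24,11],[36,19],[46,4],[47,0]]
[[7,11],[13,10],[15,19],[16,2],[24,11],[36,19],[46,4],[47,11],[50,0]]
[[7,11],[13,10],[15,19],[16,2],[24,11],[36,19],[46,4],[47,11],[50,0]]
[[7,11],[13,10],[15,19],[16,6],[18,2],[24,11],[36,19],[46,4],[47,11],[50,0]]
[[6,20],[17,6],[18,2],[24,11],[36,19],[46,4],[47,11],[50,0]]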